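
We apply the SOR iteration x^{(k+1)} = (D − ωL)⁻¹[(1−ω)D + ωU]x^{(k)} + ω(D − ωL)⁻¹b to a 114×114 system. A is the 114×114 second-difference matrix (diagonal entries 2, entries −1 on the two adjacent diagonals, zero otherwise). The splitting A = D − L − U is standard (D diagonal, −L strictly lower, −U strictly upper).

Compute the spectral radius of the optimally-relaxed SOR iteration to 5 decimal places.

n=114: λ(B_J) = 1 − λ(A)/2 = cos(kπ/115); k=1 gives ρ_J = 0.99963.
√(1−ρ_J²) simplifies to sin(π/115) = 0.027315.
Then 2/(1+√(1−ρ_J²)) = 2/(1+0.027315); ω* = 2/1.027315 = 1.94682.
[ρ_SOR] ω* − 1 = 0.94682.

ρ_SOR = 0.94682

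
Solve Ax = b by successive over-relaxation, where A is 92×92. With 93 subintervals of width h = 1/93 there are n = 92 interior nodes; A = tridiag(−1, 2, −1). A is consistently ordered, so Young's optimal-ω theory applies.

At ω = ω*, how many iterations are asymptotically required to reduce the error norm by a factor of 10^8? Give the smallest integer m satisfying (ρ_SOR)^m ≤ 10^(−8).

m = 273

ρ_J = max_k |cos(kπ/93)| = cos(π/93) = 0.9994295
√(1−ρ_J²) simplifies to sin(π/93) = 0.0337741.
So ω* = 2/1.0337741 = 1.9346586 (Young).
ρ(B_{ω*}) = ω*−1 = 0.9346586
ρ_SOR^m ≤ 10^(−8) ⇔ m ≥ 8·ln10/(−ln 0.9346586) = 18.4207/0.067574 = 272.600; m = ⌈272.600⌉ = 273.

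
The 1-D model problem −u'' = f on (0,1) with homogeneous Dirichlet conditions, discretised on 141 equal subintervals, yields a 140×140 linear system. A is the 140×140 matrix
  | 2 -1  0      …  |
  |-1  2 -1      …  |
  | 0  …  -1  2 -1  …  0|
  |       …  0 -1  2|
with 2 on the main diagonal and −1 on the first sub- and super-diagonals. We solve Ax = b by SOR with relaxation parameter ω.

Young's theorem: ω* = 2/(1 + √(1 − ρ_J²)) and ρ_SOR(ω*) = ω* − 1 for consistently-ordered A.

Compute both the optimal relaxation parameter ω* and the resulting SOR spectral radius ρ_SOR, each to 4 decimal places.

ω* = 1.9564, ρ_SOR = 0.9564

n=140: λ(B_J) = 1 − λ(A)/2 = cos(kπ/141); k=1 gives ρ_J = 0.9998.
√(1−ρ_J²) simplifies to sin(π/141) = 0.02228.
Young: ω* = 2/(1+√(1−ρ_J²)) = 2/(1+0.02228) = 2/1.02228 = 1.9564.
ρ_SOR = ω* − 1 = 1.9564 − 1 = 0.9564.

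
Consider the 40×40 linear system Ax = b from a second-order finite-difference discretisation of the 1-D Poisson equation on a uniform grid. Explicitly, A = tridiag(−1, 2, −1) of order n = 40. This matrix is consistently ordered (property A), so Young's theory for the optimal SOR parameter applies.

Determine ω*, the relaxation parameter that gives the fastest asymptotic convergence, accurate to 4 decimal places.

ω* = 1.8578

n=40: λ(B_J) = 1 − λ(A)/2 = cos(kπ/41); k=1 gives ρ_J = 0.9971.
1 − cos²(π/41) = sin²(π/41) ⇒ √(1−ρ_J²) = sin(π/41) = 0.07655.
ω* = 2/(1+0.07655) = 1.8578
ρ_SOR = ω* − 1 = 1.8578 − 1 = 0.8578.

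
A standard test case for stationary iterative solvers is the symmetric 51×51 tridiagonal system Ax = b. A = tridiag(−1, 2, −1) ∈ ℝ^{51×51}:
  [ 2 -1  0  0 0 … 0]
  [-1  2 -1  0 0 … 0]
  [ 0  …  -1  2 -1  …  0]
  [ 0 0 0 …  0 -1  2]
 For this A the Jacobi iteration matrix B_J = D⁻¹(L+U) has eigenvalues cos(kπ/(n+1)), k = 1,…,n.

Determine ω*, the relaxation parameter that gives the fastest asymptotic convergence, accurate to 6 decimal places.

ω* = 1.886119

½·tridiag(1,0,1) at n=51: λ_k = cos(kπ/52); max |λ| at k=1 ⇒ ρ_J = cos(π/52) ≈ 0.998176.
√(1 − cos²(π/52)) = sin(π/52) ≈ 0.0603785.
So ω* = 2/1.0603785 = 1.886119 (Young).
and ρ(B_{ω*}) = 1.886119 − 1 = 0.886119.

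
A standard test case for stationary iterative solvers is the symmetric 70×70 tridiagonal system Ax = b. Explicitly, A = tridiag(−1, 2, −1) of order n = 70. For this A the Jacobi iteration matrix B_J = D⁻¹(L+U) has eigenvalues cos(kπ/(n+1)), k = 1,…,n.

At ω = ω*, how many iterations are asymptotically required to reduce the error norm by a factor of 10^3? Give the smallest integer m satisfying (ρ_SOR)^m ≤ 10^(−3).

spectrum of D⁻¹(L+U) = {cos(kπ/71) : 1≤k≤70}; ρ_J = cos(π/71) = 0.9990212.
√(1−ρ_J²) simplifies to sin(π/71) = 0.0442333.
Then 2/(1+√(1−ρ_J²)) = 2/(1+0.0442333); ω* = 2/1.0442333 = 1.9152808.
Hence ρ(B_{ω*}) = 1.9152808 − 1 = 0.9152808.
ρ_SOR^m ≤ 10^(−3) ⇔ m ≥ 3·ln10/(−ln 0.9152808) = 6.90776/0.0885244 = 78.032; m = ⌈78.032⌉ = 79.

m = 79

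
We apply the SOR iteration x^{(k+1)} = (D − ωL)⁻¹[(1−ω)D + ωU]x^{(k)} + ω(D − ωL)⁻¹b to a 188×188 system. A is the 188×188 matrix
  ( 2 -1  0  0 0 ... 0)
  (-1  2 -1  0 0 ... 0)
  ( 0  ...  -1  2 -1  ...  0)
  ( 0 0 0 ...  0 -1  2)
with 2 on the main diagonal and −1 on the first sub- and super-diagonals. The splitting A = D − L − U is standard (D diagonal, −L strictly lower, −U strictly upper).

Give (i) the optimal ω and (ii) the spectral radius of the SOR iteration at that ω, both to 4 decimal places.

ω* = 1.9673, ρ_SOR = 0.9673

n=188: λ(B_J) = 1 − λ(A)/2 = cos(kπ/189); k=1 gives ρ_J = 0.9999.
√(1 − cos²(π/189)) = sin(π/189) ≈ 0.01662.
Young: ω* = 2/(1+√(1−ρ_J²)) = 2/(1+0.01662) = 2/1.01662 = 1.9673.
At ω = 1.9673 every |λ(B_ω)| = ω−1, so ρ_SOR = 0.9673.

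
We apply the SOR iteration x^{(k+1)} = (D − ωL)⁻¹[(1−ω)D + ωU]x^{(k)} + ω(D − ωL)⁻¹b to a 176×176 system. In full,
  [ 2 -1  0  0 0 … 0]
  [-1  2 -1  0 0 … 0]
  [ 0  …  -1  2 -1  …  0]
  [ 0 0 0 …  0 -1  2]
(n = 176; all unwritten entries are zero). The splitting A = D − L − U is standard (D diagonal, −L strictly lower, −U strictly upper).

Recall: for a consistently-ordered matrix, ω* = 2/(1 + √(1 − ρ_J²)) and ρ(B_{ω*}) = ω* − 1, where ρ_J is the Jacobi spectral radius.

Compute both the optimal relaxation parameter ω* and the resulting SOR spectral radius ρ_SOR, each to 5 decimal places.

n=176: λ(B_J) = 1 − λ(A)/2 = cos(kπ/177); k=1 gives ρ_J = 0.99984.
root = sin(π/177) = 0.017748  (since 1−cos² = sin²).
ω* = 2 / (1 + 0.017748) = 2 / 1.017748 ≈ 1.96512.
ρ(B_{ω*}) = ω*−1 = 0.96512

ω* = 1.96512, ρ_SOR = 0.96512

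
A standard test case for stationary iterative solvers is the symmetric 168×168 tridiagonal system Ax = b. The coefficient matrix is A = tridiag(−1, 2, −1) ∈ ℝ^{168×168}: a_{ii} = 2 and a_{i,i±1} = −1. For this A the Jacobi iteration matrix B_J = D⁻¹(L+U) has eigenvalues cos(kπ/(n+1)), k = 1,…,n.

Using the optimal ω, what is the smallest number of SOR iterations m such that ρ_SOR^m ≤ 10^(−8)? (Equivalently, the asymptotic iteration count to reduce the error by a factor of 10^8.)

m = 496

[ρ_J] n=168: ρ(B_J) = cos(π/(n+1)) = cos(π/169) = 0.9998272.
√(1−ρ_J²) = |sin(π/169)| = 0.0185882
So ω* = 2/1.0185882 = 1.9635020 (Young).
At ω = 1.9635020 every |λ(B_ω)| = ω−1, so ρ_SOR = 0.9635020.
Need (0.9635020)^m ≤ 10^(−8): m ≥ 8·ln10/|ln 0.9635020| = 18.4207/0.0371807 = 495.437 ⇒ m = 496.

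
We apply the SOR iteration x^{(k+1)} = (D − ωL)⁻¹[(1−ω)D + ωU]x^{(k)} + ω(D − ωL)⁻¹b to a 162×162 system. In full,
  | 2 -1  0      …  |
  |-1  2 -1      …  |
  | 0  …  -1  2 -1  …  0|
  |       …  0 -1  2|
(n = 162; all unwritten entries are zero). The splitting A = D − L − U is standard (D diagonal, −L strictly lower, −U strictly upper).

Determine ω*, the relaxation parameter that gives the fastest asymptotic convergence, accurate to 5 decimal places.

ω* = 1.96218

[ρ_J] n=162: ρ(B_J) = cos(π/(n+1)) = cos(π/163) = 0.99981.
root = sin(π/163) = 0.019272  (since 1−cos² = sin²).
ω* = 2/(1+0.019272) = 1.96218
[ρ_SOR] ω* − 1 = 0.96218.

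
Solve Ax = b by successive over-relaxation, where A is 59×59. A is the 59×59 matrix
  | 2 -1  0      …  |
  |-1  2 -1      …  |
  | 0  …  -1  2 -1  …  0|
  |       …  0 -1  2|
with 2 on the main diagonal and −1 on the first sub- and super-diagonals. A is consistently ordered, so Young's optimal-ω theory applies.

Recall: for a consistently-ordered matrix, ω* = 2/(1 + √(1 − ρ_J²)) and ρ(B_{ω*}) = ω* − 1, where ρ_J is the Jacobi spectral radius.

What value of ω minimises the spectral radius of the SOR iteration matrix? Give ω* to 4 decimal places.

ω* = 1.9005

[ρ_J] n=59: ρ(B_J) = cos(π/(n+1)) = cos(π/60) = 0.9986.
√(1 − cos²(π/60)) = sin(π/60) ≈ 0.05234.
So ω* = 2/1.05234 = 1.9005 (Young).
ρ(B_{ω*}) = ω*−1 = 0.9005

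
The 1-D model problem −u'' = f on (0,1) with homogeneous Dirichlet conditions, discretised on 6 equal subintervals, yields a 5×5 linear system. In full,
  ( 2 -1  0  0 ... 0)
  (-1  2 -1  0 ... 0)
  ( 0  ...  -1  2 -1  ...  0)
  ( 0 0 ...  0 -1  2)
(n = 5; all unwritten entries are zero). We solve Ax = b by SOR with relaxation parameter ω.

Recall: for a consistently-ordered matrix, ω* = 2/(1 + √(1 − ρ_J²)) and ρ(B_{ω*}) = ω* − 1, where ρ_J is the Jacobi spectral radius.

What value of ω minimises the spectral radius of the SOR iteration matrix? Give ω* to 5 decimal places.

spectrum of D⁻¹(L+U) = {cos(kπ/6) : 1≤k≤5}; ρ_J = cos(π/6) = 0.86603.
√(1−ρ_J²) = |sin(π/6)| = 0.500000
[ω*] 2 ÷ (1 + 0.500000) = 2 ÷ 1.500000 = 1.33333.
At ω = 1.33333 every |λ(B_ω)| = ω−1, so ρ_SOR = 0.33333.

ω* = 1.33333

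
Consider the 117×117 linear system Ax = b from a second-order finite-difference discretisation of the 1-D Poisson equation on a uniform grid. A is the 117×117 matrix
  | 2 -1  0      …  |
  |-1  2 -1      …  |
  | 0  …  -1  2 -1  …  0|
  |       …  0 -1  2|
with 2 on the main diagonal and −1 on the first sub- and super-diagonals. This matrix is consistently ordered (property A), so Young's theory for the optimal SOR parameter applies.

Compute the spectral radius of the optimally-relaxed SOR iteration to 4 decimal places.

spectrum of D⁻¹(L+U) = {cos(kπ/118) : 1≤k≤117}; ρ_J = cos(π/118) = 0.9996.
√(1 − cos²(π/118)) = sin(π/118) ≈ 0.02662.
Then 2/(1+√(1−ρ_J²)) = 2/(1+0.02662); ω* = 2/1.02662 = 1.9481.
[ρ_SOR] ω* − 1 = 0.9481.

ρ_SOR = 0.9481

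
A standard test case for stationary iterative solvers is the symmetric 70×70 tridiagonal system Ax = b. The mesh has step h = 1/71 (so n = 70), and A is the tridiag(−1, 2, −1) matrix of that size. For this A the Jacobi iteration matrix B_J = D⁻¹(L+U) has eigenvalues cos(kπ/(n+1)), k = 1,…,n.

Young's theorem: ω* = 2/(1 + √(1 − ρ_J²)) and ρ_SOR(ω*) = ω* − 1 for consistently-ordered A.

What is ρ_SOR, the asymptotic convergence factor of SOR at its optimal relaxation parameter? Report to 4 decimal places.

ρ_SOR = 0.9153

spectrum of D⁻¹(L+U) = {cos(kπ/71) : 1≤k≤70}; ρ_J = cos(π/71) = 0.9990.
√(1 − cos²(π/71)) = sin(π/71) ≈ 0.04423.
So ω* = 2/1.04423 = 1.9153 (Young).
At ω = 1.9153 every |λ(B_ω)| = ω−1, so ρ_SOR = 0.9153.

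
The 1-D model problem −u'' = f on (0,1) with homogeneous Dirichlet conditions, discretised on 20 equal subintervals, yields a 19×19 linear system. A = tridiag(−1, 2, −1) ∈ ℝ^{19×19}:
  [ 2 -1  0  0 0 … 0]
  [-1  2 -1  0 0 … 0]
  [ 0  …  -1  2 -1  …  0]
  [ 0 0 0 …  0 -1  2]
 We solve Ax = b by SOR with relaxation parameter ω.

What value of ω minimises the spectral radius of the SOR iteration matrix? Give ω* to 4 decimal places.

[ρ_J] n=19: ρ(B_J) = cos(π/(n+1)) = cos(π/20) = 0.9877.
√(1−ρ_J²) = |sin(π/20)| = 0.15643
ω* = 2/(1+0.15643) = 1.7295
Hence ρ(B_{ω*}) = 1.7295 − 1 = 0.7295.

ω* = 1.7295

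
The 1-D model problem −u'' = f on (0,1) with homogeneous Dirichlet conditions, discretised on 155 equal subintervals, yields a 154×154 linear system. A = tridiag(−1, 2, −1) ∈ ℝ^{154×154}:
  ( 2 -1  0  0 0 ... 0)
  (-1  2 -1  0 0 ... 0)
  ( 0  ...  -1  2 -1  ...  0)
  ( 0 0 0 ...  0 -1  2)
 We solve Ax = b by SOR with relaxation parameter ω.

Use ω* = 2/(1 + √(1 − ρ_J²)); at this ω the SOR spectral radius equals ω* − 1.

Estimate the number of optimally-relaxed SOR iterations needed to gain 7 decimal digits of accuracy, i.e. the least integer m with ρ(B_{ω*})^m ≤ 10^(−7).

spectrum of D⁻¹(L+U) = {cos(kπ/155) : 1≤k≤154}; ρ_J = cos(π/155) = 0.9997946.
√(1−ρ_J²) simplifies to sin(π/155) = 0.0202670.
[ω*] 2 ÷ (1 + 0.0202670) = 2 ÷ 1.0202670 = 1.9602712.
[ρ_SOR] ω* − 1 = 0.9602712.
Need (0.9602712)^m ≤ 10^(−7): m ≥ 7·ln10/|ln 0.9602712| = 16.1181/0.0405395 = 397.590 ⇒ m = 398.

m = 398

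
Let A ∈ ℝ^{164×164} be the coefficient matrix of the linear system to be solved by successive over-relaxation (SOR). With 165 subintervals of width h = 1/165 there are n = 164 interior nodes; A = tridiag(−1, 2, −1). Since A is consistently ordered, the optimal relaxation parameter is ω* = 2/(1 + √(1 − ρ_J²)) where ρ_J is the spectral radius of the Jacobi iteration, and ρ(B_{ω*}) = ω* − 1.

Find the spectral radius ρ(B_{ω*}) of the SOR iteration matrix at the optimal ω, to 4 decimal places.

½·tridiag(1,0,1) at n=164: λ_k = cos(kπ/165); max |λ| at k=1 ⇒ ρ_J = cos(π/165) ≈ 0.9998.
1 − cos²(π/165) = sin²(π/165) ⇒ √(1−ρ_J²) = sin(π/165) = 0.01904.
[ω*] 2 ÷ (1 + 0.01904) = 2 ÷ 1.01904 = 1.9626.
and ρ(B_{ω*}) = 1.9626 − 1 = 0.9626.

ρ_SOR = 0.9626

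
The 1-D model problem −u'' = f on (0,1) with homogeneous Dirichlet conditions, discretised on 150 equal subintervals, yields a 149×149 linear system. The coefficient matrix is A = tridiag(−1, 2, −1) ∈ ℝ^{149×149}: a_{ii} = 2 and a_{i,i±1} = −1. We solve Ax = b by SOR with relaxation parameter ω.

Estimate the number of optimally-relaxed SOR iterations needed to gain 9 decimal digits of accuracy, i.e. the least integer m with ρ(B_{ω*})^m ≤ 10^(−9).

[ρ_J] n=149: ρ(B_J) = cos(π/(n+1)) = cos(π/150) = 0.9997807.
√(1 − cos²(π/150)) = sin(π/150) ≈ 0.0209424.
Then 2/(1+√(1−ρ_J²)) = 2/(1+0.0209424); ω* = 2/1.0209424 = 1.9589744.
ρ_SOR = ω* − 1 ≈ 0.9589744.
m ≥ 9·ln10 / (−ln 0.9589744) = 494.697; smallest integer m = 495.

m = 495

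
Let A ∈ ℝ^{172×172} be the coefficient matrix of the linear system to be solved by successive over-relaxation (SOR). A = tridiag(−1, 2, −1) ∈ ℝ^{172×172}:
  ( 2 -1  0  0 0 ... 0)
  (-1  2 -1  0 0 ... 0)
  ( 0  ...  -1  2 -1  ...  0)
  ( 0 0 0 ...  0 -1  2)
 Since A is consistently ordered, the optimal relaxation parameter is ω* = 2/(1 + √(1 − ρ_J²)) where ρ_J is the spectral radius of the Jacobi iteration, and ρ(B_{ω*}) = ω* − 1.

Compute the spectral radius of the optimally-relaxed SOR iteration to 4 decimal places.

½·tridiag(1,0,1) at n=172: λ_k = cos(kπ/173); max |λ| at k=1 ⇒ ρ_J = cos(π/173) ≈ 0.9998.
√(1−ρ_J²) = |sin(π/173)| = 0.01816
So ω* = 2/1.01816 = 1.9643 (Young).
ρ_SOR = ω* − 1 = 1.9643 − 1 = 0.9643.

ρ_SOR = 0.9643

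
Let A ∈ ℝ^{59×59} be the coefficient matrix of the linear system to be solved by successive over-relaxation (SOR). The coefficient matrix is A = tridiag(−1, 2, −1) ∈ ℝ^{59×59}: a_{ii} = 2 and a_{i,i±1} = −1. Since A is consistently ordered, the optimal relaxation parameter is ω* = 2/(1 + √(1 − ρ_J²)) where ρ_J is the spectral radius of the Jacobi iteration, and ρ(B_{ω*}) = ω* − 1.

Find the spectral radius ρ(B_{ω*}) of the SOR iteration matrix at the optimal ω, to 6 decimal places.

With n=59, ρ(Jacobi) = cos(π/60) = 0.998630.
1 − cos²(π/60) = sin²(π/60) ⇒ √(1−ρ_J²) = sin(π/60) = 0.0523360.
Young: ω* = 2/(1+√(1−ρ_J²)) = 2/(1+0.0523360) = 2/1.0523360 = 1.900534.
ρ_SOR = ω* − 1 = 1.900534 − 1 = 0.900534.

ρ_SOR = 0.900534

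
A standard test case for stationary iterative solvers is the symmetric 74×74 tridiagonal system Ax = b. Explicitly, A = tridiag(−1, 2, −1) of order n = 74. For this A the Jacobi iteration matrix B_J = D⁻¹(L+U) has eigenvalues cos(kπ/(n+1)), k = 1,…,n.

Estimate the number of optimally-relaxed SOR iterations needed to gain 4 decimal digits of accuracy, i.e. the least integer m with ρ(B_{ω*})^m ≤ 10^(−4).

m = 110

n=74: λ(B_J) = 1 − λ(A)/2 = cos(kπ/75); k=1 gives ρ_J = 0.9991228.
root = sin(π/75) = 0.0418757  (since 1−cos² = sin²).
ω* = 2 / (1 + 0.0418757) = 2 / 1.0418757 ≈ 1.9196148.
At ω = 1.9196148 every |λ(B_ω)| = ω−1, so ρ_SOR = 0.9196148.
m ≥ 4·ln10 / (−ln 0.9196148) = 109.908; smallest integer m = 110.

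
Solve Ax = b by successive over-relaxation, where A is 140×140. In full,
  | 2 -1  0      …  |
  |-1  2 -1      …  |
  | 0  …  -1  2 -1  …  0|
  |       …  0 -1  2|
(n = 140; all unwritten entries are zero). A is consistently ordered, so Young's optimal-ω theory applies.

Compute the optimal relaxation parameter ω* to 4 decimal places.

ω* = 1.9564

[ρ_J] n=140: ρ(B_J) = cos(π/(n+1)) = cos(π/141) = 0.9998.
1 − cos²(π/141) = sin²(π/141) ⇒ √(1−ρ_J²) = sin(π/141) = 0.02228.
[ω*] 2 ÷ (1 + 0.02228) = 2 ÷ 1.02228 = 1.9564.
At ω = 1.9564 every |λ(B_ω)| = ω−1, so ρ_SOR = 0.9564.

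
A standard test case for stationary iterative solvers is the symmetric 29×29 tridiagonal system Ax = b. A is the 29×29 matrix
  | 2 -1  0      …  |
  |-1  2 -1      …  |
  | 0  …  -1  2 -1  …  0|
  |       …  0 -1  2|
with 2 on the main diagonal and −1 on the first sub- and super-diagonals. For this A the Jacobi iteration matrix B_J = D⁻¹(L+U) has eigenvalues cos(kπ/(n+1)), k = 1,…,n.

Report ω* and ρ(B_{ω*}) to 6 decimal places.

ω* = 1.810727, ρ_SOR = 0.810727

spectrum of D⁻¹(L+U) = {cos(kπ/30) : 1≤k≤29}; ρ_J = cos(π/30) = 0.994522.
√(1 − cos²(π/30)) = sin(π/30) ≈ 0.1045285.
So ω* = 2/1.1045285 = 1.810727 (Young).
At ω = 1.810727 every |λ(B_ω)| = ω−1, so ρ_SOR = 0.810727.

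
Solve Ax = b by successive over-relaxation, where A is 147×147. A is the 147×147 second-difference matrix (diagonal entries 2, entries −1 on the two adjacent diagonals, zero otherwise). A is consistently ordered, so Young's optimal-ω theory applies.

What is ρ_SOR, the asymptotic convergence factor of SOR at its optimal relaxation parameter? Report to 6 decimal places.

ρ_SOR = 0.958432

B_J for the 147×147 system has eigenvalues cos(kπ/148); ρ_J = cos(π/148) = 0.999775.
√(1−ρ_J²) simplifies to sin(π/148) = 0.0212254.
So ω* = 2/1.0212254 = 1.958432 (Young).
[ρ_SOR] ω* − 1 = 0.958432.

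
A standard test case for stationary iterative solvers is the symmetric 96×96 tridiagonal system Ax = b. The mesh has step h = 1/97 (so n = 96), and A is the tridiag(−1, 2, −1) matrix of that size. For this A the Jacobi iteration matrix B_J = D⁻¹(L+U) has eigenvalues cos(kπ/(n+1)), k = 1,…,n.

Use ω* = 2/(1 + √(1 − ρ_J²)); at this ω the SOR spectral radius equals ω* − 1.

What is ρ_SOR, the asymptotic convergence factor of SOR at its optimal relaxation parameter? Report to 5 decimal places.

n=96: λ(B_J) = 1 − λ(A)/2 = cos(kπ/97); k=1 gives ρ_J = 0.99948.
√(1 − cos²(π/97)) = sin(π/97) ≈ 0.032382.
Young: ω* = 2/(1+√(1−ρ_J²)) = 2/(1+0.032382) = 2/1.032382 = 1.93727.
Hence ρ(B_{ω*}) = 1.93727 − 1 = 0.93727.

ρ_SOR = 0.93727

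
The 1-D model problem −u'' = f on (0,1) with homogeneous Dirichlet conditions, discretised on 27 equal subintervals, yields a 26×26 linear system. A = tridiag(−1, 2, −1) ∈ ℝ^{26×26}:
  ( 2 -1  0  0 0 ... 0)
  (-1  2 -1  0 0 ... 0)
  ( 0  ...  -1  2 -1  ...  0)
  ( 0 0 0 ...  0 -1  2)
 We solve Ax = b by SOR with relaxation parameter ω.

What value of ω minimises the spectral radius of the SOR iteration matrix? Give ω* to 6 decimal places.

ρ_J = max_k |cos(kπ/27)| = cos(π/27) = 0.993238
√(1 − cos²(π/27)) = sin(π/27) ≈ 0.1160929.
ω* = 2/(1+0.1160929) = 1.791966
ρ_SOR = ω* − 1 ≈ 0.791966.

ω* = 1.791966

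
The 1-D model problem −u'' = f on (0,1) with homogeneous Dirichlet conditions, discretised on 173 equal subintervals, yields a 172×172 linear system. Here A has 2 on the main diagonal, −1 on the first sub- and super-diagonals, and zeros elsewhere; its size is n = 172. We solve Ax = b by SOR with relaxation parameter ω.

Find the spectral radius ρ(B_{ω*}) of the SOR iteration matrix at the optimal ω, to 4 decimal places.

B_J for the 172×172 system has eigenvalues cos(kπ/173); ρ_J = cos(π/173) = 0.9998.
√(1 − cos²(π/173)) = sin(π/173) ≈ 0.01816.
Young: ω* = 2/(1+√(1−ρ_J²)) = 2/(1+0.01816) = 2/1.01816 = 1.9643.
ρ(B_{ω*}) = ω*−1 = 0.9643

ρ_SOR = 0.9643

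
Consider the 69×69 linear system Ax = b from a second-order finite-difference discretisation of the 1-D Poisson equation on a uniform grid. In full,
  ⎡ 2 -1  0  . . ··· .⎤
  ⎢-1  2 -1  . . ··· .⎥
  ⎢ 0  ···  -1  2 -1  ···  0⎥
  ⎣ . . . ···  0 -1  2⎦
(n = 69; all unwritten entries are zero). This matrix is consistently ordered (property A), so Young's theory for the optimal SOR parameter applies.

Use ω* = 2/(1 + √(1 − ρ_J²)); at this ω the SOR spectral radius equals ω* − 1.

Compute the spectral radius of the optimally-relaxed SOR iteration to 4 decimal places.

n=69: λ(B_J) = 1 − λ(A)/2 = cos(kπ/70); k=1 gives ρ_J = 0.9990.
1 − cos²(π/70) = sin²(π/70) ⇒ √(1−ρ_J²) = sin(π/70) = 0.04486.
Then 2/(1+√(1−ρ_J²)) = 2/(1+0.04486); ω* = 2/1.04486 = 1.9141.
ρ(B_{ω*}) = ω*−1 = 0.9141

ρ_SOR = 0.9141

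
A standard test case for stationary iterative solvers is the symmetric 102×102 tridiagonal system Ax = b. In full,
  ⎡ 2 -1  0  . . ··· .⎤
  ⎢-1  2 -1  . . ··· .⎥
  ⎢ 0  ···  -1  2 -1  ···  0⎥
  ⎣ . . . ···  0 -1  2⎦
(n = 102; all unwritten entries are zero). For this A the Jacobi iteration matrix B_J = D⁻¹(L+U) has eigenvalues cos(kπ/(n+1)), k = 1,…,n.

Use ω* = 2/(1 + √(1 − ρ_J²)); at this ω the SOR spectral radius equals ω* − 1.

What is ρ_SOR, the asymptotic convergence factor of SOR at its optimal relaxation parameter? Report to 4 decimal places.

ρ_SOR = 0.9408

[ρ_J] n=102: ρ(B_J) = cos(π/(n+1)) = cos(π/103) = 0.9995.
√(1−ρ_J²) = |sin(π/103)| = 0.03050
ω* = 2/(1 + 0.03050) = 2/1.03050 = 1.9408.
[ρ_SOR] ω* − 1 = 0.9408.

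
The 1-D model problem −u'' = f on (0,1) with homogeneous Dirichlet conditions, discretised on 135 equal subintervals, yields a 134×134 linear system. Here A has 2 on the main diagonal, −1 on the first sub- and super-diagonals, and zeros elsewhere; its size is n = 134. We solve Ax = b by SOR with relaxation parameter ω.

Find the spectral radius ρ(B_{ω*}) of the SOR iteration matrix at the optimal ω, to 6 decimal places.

With n=134, ρ(Jacobi) = cos(π/135) = 0.999729.
√(1−ρ_J²) simplifies to sin(π/135) = 0.0232690.
So ω* = 2/1.0232690 = 1.954520 (Young).
ρ_SOR = ω* − 1 ≈ 0.954520.

ρ_SOR = 0.954520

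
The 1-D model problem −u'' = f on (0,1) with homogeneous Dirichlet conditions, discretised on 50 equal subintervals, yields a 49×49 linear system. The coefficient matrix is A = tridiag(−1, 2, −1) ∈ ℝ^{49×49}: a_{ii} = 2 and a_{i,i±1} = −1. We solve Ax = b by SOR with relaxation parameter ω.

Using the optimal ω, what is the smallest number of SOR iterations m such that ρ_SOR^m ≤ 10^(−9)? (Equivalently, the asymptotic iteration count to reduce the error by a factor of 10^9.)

ρ_J = max_k |cos(kπ/50)| = cos(π/50) = 0.9980267
√(1−ρ_J²) = |sin(π/50)| = 0.0627905
[ω*] 2 ÷ (1 + 0.0627905) = 2 ÷ 1.0627905 = 1.8818384.
ρ(B_{ω*}) = ω*−1 = 0.8818384
For 9 digits: m = 9·ln10 / (−ln 0.8818384) = 20.7233/0.125746 = 164.803; round up → m = 165.

m = 165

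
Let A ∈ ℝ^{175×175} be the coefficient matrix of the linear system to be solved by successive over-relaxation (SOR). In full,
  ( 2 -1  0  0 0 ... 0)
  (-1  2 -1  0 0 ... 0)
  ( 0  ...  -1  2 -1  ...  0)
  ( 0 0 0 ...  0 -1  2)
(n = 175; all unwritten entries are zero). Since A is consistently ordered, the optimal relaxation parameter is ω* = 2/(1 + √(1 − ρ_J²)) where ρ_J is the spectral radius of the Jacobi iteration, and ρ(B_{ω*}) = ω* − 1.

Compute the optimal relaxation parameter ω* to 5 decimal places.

B_J for the 175×175 system has eigenvalues cos(kπ/176); ρ_J = cos(π/176) = 0.99984.
root = sin(π/176) = 0.017849  (since 1−cos² = sin²).
Then 2/(1+√(1−ρ_J²)) = 2/(1+0.017849); ω* = 2/1.017849 = 1.96493.
ρ(B_{ω*}) = ω*−1 = 0.96493

ω* = 1.96493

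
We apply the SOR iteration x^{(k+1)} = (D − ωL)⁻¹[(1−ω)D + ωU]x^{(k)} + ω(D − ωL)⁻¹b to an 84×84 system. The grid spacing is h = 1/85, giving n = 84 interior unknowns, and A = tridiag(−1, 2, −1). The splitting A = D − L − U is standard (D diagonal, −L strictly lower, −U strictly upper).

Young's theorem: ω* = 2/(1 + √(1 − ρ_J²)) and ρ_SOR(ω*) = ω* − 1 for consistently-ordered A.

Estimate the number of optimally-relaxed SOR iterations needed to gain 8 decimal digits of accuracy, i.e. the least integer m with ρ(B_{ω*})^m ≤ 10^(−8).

m = 250

ρ_J = max_k |cos(kπ/85)| = cos(π/85) = 0.9993171
√(1 − cos²(π/85)) = sin(π/85) ≈ 0.0369515.
Then 2/(1+√(1−ρ_J²)) = 2/(1+0.0369515); ω* = 2/1.0369515 = 1.9287305.
At ω = 1.9287305 every |λ(B_ω)| = ω−1, so ρ_SOR = 0.9287305.
For 8 digits: m = 8·ln10 / (−ln 0.9287305) = 18.4207/0.0739367 = 249.141; round up → m = 250.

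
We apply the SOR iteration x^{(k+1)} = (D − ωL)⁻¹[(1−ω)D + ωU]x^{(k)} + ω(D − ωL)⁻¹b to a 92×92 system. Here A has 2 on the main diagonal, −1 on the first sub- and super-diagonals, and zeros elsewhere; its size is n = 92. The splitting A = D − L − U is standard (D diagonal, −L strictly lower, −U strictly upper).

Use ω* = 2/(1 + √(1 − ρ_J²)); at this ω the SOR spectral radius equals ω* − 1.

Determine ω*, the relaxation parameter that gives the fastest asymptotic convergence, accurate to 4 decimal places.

ω* = 1.9347

½·tridiag(1,0,1) at n=92: λ_k = cos(kπ/93); max |λ| at k=1 ⇒ ρ_J = cos(π/93) ≈ 0.9994.
√(1 − cos²(π/93)) = sin(π/93) ≈ 0.03377.
ω* = 2/(1+0.03377) = 1.9347
and ρ(B_{ω*}) = 1.9347 − 1 = 0.9347.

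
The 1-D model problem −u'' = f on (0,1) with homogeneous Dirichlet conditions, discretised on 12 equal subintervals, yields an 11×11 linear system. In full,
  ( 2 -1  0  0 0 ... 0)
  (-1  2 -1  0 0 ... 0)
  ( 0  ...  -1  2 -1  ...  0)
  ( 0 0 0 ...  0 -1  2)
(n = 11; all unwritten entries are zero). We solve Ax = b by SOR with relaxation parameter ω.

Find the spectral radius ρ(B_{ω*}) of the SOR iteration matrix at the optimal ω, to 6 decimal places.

ρ_J = max_k |cos(kπ/12)| = cos(π/12) = 0.965926
√(1 − cos²(π/12)) = sin(π/12) ≈ 0.2588190.
[ω*] 2 ÷ (1 + 0.2588190) = 2 ÷ 1.2588190 = 1.588791.
[ρ_SOR] ω* − 1 = 0.588791.

ρ_SOR = 0.588791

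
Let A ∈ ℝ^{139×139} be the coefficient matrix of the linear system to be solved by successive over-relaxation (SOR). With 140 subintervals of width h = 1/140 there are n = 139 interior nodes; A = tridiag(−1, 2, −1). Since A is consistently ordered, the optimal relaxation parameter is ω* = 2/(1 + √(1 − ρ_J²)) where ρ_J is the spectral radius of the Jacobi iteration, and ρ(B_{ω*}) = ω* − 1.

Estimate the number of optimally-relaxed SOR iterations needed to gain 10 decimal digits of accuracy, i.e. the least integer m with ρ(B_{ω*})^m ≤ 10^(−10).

spectrum of D⁻¹(L+U) = {cos(kπ/140) : 1≤k≤139}; ρ_J = cos(π/140) = 0.9997482.
√(1−ρ_J²) = |sin(π/140)| = 0.0224381
ω* = 2 / (1 + 0.0224381) = 2 / 1.0224381 ≈ 1.9561086.
Hence ρ(B_{ω*}) = 1.9561086 − 1 = 0.9561086.
For 10 digits: m = 10·ln10 / (−ln 0.9561086) = 23.0259/0.0448838 = 513.011; round up → m = 514.

m = 514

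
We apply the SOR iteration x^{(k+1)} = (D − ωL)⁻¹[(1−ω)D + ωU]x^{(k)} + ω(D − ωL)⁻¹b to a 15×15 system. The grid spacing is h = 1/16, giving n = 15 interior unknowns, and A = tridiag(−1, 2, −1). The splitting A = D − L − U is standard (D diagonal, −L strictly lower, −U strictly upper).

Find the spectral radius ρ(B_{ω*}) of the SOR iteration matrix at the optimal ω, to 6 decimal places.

With n=15, ρ(Jacobi) = cos(π/16) = 0.980785.
√(1 − cos²(π/16)) = sin(π/16) ≈ 0.1950903.
ω* = 2/(1+0.1950903) = 1.673514
Hence ρ(B_{ω*}) = 1.673514 − 1 = 0.673514.

ρ_SOR = 0.673514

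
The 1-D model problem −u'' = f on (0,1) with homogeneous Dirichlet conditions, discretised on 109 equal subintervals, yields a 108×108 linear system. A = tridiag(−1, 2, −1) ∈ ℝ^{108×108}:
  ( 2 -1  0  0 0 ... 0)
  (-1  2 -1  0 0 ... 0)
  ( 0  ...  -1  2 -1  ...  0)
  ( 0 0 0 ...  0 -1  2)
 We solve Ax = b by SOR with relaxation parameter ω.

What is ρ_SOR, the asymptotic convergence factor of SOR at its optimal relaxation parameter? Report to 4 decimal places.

ρ_SOR = 0.9440

[ρ_J] n=108: ρ(B_J) = cos(π/(n+1)) = cos(π/109) = 0.9996.
√(1−ρ_J²) = |sin(π/109)| = 0.02882
ω* = 2/(1+0.02882) = 1.9440
ρ(B_{ω*}) = ω*−1 = 0.9440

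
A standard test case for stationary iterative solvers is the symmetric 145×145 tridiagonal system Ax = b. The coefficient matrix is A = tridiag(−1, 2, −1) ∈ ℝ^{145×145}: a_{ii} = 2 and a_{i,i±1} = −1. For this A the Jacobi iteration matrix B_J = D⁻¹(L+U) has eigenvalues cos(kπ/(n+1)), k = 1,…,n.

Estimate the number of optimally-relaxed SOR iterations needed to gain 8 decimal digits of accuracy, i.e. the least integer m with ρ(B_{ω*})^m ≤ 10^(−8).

ρ_J = max_k |cos(kπ/146)| = cos(π/146) = 0.9997685
root = sin(π/146) = 0.0215161  (since 1−cos² = sin²).
Then 2/(1+√(1−ρ_J²)) = 2/(1+0.0215161); ω* = 2/1.0215161 = 1.9578742.
ρ_SOR = ω* − 1 ≈ 0.9578742.
(0.9578742)^m ≤ 10^{−8}  ⇒  m·ln(0.9578742) ≤ −8·ln10  ⇒  m ≥ 428.002  ⇒  m = 429

m = 429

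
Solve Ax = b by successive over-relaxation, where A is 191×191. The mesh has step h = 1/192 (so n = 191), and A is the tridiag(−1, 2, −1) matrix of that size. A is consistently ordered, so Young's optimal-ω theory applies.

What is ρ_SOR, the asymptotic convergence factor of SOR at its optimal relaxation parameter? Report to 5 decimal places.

[ρ_J] n=191: ρ(B_J) = cos(π/(n+1)) = cos(π/192) = 0.99987.
√(1 − cos²(π/192)) = sin(π/192) ≈ 0.016362.
ω* = 2 / (1 + 0.016362) = 2 / 1.016362 ≈ 1.96780.
ρ_SOR = ω* − 1 ≈ 0.96780.

ρ_SOR = 0.96780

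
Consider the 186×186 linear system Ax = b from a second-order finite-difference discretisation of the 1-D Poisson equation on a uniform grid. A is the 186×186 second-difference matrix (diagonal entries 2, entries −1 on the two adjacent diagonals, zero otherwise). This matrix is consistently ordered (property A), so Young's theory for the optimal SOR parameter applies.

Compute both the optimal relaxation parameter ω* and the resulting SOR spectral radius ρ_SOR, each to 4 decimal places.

spectrum of D⁻¹(L+U) = {cos(kπ/187) : 1≤k≤186}; ρ_J = cos(π/187) = 0.9999.
√(1 − cos²(π/187)) = sin(π/187) ≈ 0.01680.
ω* = 2 / (1 + 0.01680) = 2 / 1.01680 ≈ 1.9670.
and ρ(B_{ω*}) = 1.9670 − 1 = 0.9670.

ω* = 1.9670, ρ_SOR = 0.9670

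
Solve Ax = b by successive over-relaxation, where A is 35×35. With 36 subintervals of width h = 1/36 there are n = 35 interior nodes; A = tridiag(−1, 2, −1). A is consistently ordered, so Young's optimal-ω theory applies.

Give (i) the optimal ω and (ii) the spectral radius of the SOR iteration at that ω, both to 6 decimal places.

n=35: λ(B_J) = 1 − λ(A)/2 = cos(kπ/36); k=1 gives ρ_J = 0.996195.
√(1−ρ_J²) = |sin(π/36)| = 0.0871557
[ω*] 2 ÷ (1 + 0.0871557) = 2 ÷ 1.0871557 = 1.839663.
[ρ_SOR] ω* − 1 = 0.839663.

ω* = 1.839663, ρ_SOR = 0.839663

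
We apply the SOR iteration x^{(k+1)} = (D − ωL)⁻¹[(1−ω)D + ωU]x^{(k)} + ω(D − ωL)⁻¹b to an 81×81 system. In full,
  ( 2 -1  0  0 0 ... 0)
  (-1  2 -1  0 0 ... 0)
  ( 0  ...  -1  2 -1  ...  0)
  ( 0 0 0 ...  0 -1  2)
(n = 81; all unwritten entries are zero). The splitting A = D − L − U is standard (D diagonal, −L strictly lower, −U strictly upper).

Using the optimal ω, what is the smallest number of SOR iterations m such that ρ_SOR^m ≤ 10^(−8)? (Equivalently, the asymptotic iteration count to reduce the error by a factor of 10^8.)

B_J for the 81×81 system has eigenvalues cos(kπ/82); ρ_J = cos(π/82) = 0.9992662.
√(1−ρ_J²) simplifies to sin(π/82) = 0.0383027.
Then 2/(1+√(1−ρ_J²)) = 2/(1+0.0383027); ω* = 2/1.0383027 = 1.9262206.
ρ(B_{ω*}) = ω*−1 = 0.9262206
Need (0.9262206)^m ≤ 10^(−8): m ≥ 8·ln10/|ln 0.9262206| = 18.4207/0.0766428 = 240.345 ⇒ m = 241.

m = 241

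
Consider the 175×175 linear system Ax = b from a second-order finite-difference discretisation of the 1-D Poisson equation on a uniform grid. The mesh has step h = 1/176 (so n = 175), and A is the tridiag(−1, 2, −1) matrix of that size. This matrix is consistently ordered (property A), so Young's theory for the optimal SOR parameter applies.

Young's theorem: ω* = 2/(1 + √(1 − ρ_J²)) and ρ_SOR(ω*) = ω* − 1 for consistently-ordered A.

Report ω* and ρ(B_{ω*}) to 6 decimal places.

ω* = 1.964928, ρ_SOR = 0.964928

B_J for the 175×175 system has eigenvalues cos(kπ/176); ρ_J = cos(π/176) = 0.999841.
1 − cos²(π/176) = sin²(π/176) ⇒ √(1−ρ_J²) = sin(π/176) = 0.0178490.
Then 2/(1+√(1−ρ_J²)) = 2/(1+0.0178490); ω* = 2/1.0178490 = 1.964928.
[ρ_SOR] ω* − 1 = 0.964928.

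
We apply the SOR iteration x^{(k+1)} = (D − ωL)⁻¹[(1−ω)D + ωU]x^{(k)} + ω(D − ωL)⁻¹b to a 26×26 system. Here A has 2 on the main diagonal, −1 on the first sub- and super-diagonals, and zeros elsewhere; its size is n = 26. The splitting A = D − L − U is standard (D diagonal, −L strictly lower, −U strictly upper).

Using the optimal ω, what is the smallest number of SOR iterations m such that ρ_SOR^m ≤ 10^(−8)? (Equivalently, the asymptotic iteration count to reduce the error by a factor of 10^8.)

m = 79

B_J for the 26×26 system has eigenvalues cos(kπ/27); ρ_J = cos(π/27) = 0.9932384.
√(1 − cos²(π/27)) = sin(π/27) ≈ 0.1160929.
ω* = 2 / (1 + 0.1160929) = 2 / 1.1160929 ≈ 1.7919655.
ρ_SOR = ω* − 1 = 1.7919655 − 1 = 0.7919655.
m ≥ 8·ln10 / (−ln 0.7919655) = 78.978; smallest integer m = 79.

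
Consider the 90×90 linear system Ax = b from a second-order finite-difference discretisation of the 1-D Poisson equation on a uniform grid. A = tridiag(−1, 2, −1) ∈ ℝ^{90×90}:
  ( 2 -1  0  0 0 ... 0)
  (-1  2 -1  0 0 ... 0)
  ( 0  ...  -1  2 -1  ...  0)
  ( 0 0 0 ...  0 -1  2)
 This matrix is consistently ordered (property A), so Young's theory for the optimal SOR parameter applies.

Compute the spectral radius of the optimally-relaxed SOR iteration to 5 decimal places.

[ρ_J] n=90: ρ(B_J) = cos(π/(n+1)) = cos(π/91) = 0.99940.
√(1−ρ_J²) simplifies to sin(π/91) = 0.034516.
So ω* = 2/1.034516 = 1.93327 (Young).
and ρ(B_{ω*}) = 1.93327 − 1 = 0.93327.

ρ_SOR = 0.93327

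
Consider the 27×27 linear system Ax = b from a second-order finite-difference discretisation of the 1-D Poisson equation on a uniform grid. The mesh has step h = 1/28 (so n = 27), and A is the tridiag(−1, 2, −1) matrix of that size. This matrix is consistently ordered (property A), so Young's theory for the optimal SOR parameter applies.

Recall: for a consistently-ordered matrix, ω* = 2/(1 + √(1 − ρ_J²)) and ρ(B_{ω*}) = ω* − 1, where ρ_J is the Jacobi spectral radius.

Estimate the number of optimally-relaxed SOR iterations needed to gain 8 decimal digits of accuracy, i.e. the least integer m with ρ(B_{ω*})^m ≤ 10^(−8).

m = 82

B_J for the 27×27 system has eigenvalues cos(kπ/28); ρ_J = cos(π/28) = 0.9937122.
√(1 − cos²(π/28)) = sin(π/28) ≈ 0.1119645.
ω* = 2/(1 + 0.1119645) = 2/1.1119645 = 1.7986186.
ρ_SOR = ω* − 1 = 1.7986186 − 1 = 0.7986186.
8·ln10 = 18.4207; −ln(0.7986186) = 0.224872; m = ⌈18.4207/0.224872⌉ = ⌈81.916⌉ = 82.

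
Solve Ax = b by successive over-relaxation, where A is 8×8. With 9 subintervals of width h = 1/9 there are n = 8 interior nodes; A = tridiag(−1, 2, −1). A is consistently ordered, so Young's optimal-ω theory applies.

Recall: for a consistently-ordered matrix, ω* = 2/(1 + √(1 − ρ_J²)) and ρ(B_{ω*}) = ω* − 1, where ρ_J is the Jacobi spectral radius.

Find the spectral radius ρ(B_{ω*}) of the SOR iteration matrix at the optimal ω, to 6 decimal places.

B_J for the 8×8 system has eigenvalues cos(kπ/9); ρ_J = cos(π/9) = 0.939693.
1 − cos²(π/9) = sin²(π/9) ⇒ √(1−ρ_J²) = sin(π/9) = 0.3420201.
So ω* = 2/1.3420201 = 1.490291 (Young).
At ω = 1.490291 every |λ(B_ω)| = ω−1, so ρ_SOR = 0.490291.

ρ_SOR = 0.490291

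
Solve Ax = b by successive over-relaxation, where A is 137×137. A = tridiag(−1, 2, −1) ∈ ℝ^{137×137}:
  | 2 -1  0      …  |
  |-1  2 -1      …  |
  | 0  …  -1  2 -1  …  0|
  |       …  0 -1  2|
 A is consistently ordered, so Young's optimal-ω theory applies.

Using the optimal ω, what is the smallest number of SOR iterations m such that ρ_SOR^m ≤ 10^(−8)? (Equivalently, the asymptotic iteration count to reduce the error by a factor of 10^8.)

B_J for the 137×137 system has eigenvalues cos(kπ/138); ρ_J = cos(π/138) = 0.9997409.
root = sin(π/138) = 0.0227632  (since 1−cos² = sin²).
Then 2/(1+√(1−ρ_J²)) = 2/(1+0.0227632); ω* = 2/1.0227632 = 1.9554869.
ρ(B_{ω*}) = ω*−1 = 0.9554869
For 8 digits: m = 8·ln10 / (−ln 0.9554869) = 18.4207/0.0455342 = 404.546; round up → m = 405.

m = 405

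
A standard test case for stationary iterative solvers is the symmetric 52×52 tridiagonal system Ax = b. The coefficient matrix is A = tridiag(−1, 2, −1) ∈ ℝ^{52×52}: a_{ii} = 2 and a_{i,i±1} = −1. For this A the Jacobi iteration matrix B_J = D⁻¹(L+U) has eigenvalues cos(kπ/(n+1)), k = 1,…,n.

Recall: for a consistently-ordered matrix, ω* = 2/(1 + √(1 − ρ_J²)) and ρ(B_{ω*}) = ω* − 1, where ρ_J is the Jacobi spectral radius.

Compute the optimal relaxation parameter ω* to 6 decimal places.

B_J for the 52×52 system has eigenvalues cos(kπ/53); ρ_J = cos(π/53) = 0.998244.
√(1−ρ_J²) simplifies to sin(π/53) = 0.0592406.
Then 2/(1+√(1−ρ_J²)) = 2/(1+0.0592406); ω* = 2/1.0592406 = 1.888145.
At ω = 1.888145 every |λ(B_ω)| = ω−1, so ρ_SOR = 0.888145.

ω* = 1.888145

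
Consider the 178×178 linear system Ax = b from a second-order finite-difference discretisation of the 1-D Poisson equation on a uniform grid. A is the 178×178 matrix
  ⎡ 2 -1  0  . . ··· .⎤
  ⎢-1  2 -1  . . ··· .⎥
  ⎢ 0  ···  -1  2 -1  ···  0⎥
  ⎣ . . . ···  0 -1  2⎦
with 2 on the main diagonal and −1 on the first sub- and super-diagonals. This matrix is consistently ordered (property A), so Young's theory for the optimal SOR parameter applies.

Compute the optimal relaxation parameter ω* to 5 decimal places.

spectrum of D⁻¹(L+U) = {cos(kπ/179) : 1≤k≤178}; ρ_J = cos(π/179) = 0.99985.
√(1−ρ_J²) simplifies to sin(π/179) = 0.017550.
ω* = 2/(1 + 0.017550) = 2/1.017550 = 1.96551.
ρ_SOR = ω* − 1 ≈ 0.96551.

ω* = 1.96551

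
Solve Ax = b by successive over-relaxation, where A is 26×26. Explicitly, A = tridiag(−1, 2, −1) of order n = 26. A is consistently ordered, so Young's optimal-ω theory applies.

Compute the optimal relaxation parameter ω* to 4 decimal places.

ω* = 1.7920

B_J for the 26×26 system has eigenvalues cos(kπ/27); ρ_J = cos(π/27) = 0.9932.
√(1 − cos²(π/27)) = sin(π/27) ≈ 0.11609.
ω* = 2/(1+0.11609) = 1.7920
ρ_SOR = ω* − 1 ≈ 0.7920.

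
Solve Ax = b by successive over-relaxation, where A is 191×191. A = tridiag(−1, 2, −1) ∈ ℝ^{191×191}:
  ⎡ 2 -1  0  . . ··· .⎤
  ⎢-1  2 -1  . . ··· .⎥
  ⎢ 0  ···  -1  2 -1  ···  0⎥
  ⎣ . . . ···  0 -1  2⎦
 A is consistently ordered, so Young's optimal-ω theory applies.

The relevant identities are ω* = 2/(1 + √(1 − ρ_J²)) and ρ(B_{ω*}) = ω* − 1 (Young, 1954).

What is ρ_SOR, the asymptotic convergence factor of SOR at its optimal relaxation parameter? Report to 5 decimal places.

With n=191, ρ(Jacobi) = cos(π/192) = 0.99987.
√(1 − cos²(π/192)) = sin(π/192) ≈ 0.016362.
Young: ω* = 2/(1+√(1−ρ_J²)) = 2/(1+0.016362) = 2/1.016362 = 1.96780.
and ρ(B_{ω*}) = 1.96780 − 1 = 0.96780.

ρ_SOR = 0.96780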